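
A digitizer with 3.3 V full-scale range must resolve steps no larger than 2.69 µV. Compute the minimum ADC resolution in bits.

Number of steps required ≥ 3.3 V / 2.69 µV = 1226765.80.
Need 2^N ≥ 1226765.80; 2^20 = 1048576, 2^21 = 2097152.
Minimum N = 21.

21 bits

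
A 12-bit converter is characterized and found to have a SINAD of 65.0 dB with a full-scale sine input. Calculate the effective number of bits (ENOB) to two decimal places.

10.50 bits

ENOB = (SINAD − 1.76) / 6.02 = (65.0 − 1.76)/6.02 = 10.505.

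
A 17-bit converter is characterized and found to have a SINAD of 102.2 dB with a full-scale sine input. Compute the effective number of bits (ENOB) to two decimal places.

16.68 bits

ENOB = (SINAD − 1.76) / 6.02 = (102.2 − 1.76)/6.02 = 16.684.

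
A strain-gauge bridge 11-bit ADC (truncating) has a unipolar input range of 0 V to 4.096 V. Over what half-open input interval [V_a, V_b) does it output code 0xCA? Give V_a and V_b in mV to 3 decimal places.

[404.000 mV, 406.000 mV)

LSB = 4.096/2^11 = 2.000 mV.
Code 0xCA = 202 decimal.
V_a = V_low + 202·LSB = 0.404 V; V_b = V_low + 203·LSB = 0.406 V.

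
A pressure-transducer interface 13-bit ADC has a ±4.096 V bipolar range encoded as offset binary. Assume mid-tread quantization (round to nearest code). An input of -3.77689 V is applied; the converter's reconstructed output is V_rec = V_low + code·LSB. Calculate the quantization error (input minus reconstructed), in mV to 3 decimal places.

0.110 mV

One LSB is 8.192 V / 8192 = 1.000 mV.
Scaled input = 319.1100 LSBs, so code = 319.
Code 319 maps back to (−4.096) + 319×0.001 V = -3.777 V.
V_in − V_rec = 0.00011 V = 0.110 mV.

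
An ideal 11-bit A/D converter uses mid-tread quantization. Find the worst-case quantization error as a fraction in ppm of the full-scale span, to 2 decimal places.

244.14 ppm

Rounding → worst-case error = ½ LSB = V_FS/2^12, so 1e+06/4096 = 244.141 ppm of full scale.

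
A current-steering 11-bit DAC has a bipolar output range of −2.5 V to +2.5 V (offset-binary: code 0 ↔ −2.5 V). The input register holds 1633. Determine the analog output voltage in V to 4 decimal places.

LSB = 5 V / 2^11 = 2.441 mV.
V_out = (−2.5) + 1633 × 0.00244141 V = 1.48682 V.

1.4868 V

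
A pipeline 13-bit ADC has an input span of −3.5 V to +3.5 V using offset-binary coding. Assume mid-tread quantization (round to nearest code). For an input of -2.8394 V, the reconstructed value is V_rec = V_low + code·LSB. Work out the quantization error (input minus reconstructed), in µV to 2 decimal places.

77.54 µV

LSB = 7/2^13 = 0.854 mV.
Scaled input = 773.0907 LSBs, so code = 773.
V_rec = (−3.5) + 773·0.000854492 = -2.8394775 V.
Difference: 7.75391e-05 V → 77.54 µV.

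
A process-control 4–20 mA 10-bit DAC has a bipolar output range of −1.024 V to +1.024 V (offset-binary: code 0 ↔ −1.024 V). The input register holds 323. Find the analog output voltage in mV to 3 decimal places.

LSB = 2.048 V / 2^10 = 2.000 mV.
V_out = (−1.024) + 323 × 0.002 V = -0.378 V.
= -378.000 mV.

-378.000 mV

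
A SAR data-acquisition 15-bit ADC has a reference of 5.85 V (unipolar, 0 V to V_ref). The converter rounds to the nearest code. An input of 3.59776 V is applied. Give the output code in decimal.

With 32768 levels over 5.85 V, one step is 178.53 µV.
Input sits at 20152.376 steps above V_low.
Round → code 20152.

code 20152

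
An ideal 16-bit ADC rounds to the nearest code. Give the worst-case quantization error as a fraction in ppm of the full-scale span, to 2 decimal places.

7.63 ppm

Rounding → worst-case error = ½ LSB = V_FS/2^17, so 1e+06/131072 = 7.62939 ppm of full scale.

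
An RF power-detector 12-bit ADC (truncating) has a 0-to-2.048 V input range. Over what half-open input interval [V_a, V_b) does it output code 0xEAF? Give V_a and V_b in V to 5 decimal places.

LSB = 2.048/2^12 = 0.500 mV.
Code 0xEAF = 3759 decimal.
V_a = V_low + 3759·LSB = 1.8795 V; V_b = V_low + 3760·LSB = 1.88 V.

[1.87950 V, 1.88000 V)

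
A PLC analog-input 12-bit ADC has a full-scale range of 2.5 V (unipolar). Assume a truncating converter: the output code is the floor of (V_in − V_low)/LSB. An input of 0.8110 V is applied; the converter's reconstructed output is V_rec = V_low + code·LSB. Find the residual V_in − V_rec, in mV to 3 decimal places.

0.453 mV

Step size: 2.5 V ÷ 2^12 = 0.610 mV.
(V_in − V_low)/LSB = (0.8110 − 0)/0.000610352 = 1328.7424 → code 1328 (floor).
Code 1328 maps back to 0 + 1328×0.000610352 V = 0.81054688 V.
Error = 0.8110 − 0.81054688 = 0.000453125 V = 0.453 mV.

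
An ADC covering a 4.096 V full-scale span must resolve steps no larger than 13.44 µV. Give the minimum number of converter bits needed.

19 bits

Number of steps required ≥ 4.096 V / 13.44 µV = 304761.90.
Need 2^N ≥ 304761.90; 2^18 = 262144, 2^19 = 524288.
Minimum N = 19.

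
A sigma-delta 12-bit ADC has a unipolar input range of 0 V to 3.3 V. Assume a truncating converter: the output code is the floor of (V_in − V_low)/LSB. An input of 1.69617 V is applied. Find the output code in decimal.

code 2105

LSB = 3.3 V / 4096 = 0.806 mV.
(V_in − V_low)/LSB = (1.69617 − 0) / 0.000805664 = 2105.307.
⌊·⌋(2105.307) = 2105.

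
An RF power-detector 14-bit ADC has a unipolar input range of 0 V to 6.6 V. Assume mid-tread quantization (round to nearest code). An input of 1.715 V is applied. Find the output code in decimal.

Full-scale span = 6.6 V; LSB = 6.6/2^14 = 402.83 µV.
(1.715 − 0) / 0.000402832 = 4257.358 LSBs.
round(4257.358) = 4257.

code 4257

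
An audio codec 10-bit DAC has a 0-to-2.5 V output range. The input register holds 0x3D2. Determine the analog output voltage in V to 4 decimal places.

2.3877 V

LSB = 2.5 V / 2^10 = 2.441 mV.
Code 0x3D2 = 978 decimal.
V_out = 0 + 978 × 0.00244141 V = 2.3877 V.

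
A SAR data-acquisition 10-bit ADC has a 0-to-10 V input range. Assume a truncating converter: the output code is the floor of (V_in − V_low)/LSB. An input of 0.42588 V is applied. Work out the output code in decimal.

code 43

LSB = 10 V / 1024 = 9.766 mV.
(V_in − V_low)/LSB = (0.42588 − 0) / 0.00976562 = 43.610.
So the output code is 43.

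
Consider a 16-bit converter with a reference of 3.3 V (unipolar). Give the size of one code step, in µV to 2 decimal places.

50.35 µV

Full-scale span = 3.3 V.
LSB = 3.3 / 2^16 = 3.3 / 65536 = 5.0354e-05 V = 50.35 µV.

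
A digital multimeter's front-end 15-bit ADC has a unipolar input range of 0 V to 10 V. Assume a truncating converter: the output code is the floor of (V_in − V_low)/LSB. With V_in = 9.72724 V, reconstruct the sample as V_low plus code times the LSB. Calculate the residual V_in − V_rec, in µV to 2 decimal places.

67.15 µV

LSB = 10/2^15 = 305.18 µV.
(9.72724 − 0)/0.000305176 = 31874.2200; ⌊·⌋ gives code 31874.
Code 31874 maps back to 0 + 31874×0.000305176 V = 9.7271729 V.
Error = 9.72724 − 9.7271729 = 6.71484e-05 V = 67.15 µV.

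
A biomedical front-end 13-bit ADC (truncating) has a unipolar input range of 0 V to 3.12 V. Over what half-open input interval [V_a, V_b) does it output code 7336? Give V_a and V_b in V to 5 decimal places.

LSB = 3.12/2^13 = 380.86 µV.
V_a = V_low + 7336·LSB = 2.79398 V; V_b = V_low + 7337·LSB = 2.79437 V.

[2.79398 V, 2.79437 V)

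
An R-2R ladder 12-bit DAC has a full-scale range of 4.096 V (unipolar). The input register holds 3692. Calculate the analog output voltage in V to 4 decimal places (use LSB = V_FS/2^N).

3.6920 V

LSB = 4.096 V / 2^12 = 1.000 mV.
V_out = 0 + 3692 × 0.001 V = 3.692 V.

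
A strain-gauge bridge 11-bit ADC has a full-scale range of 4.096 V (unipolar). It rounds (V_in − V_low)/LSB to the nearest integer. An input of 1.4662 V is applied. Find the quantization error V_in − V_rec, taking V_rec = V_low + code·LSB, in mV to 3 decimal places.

Step size: 4.096 V ÷ 2^11 = 2.000 mV.
(1.4662 − 0)/0.002 = 733.1000; round gives code 733.
Code 733 maps back to 0 + 733×0.002 V = 1.466 V.
Difference: 0.0002 V → 0.200 mV.

0.200 mV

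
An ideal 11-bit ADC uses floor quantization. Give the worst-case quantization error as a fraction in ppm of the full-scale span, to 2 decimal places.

Truncating → worst-case error = 1 LSB = V_FS/2^11, so 1e+06/2048 = 488.281 ppm of full scale.

488.28 ppm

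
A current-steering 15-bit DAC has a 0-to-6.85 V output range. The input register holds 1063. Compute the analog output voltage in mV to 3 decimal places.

LSB = 6.85 V / 2^15 = 209.05 µV.
V_out = 0 + 1063 × 0.000209045 V = 0.222215 V.
= 222.215 mV.

222.215 mV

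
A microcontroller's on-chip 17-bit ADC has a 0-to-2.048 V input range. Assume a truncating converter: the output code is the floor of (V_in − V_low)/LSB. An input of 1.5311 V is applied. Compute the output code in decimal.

code 97990

LSB = 2.048 V / 131072 = 15.62 µV.
(1.5311 − 0) / 1.5625e-05 = 97990.400 LSBs.
⌊·⌋(97990.400) = 97990.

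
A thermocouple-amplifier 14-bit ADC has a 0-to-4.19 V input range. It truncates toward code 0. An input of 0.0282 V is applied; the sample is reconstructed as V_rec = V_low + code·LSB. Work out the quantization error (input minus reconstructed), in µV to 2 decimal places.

68.90 µV

LSB = 4.19/2^14 = 255.74 µV.
(V_in − V_low)/LSB = (0.0282 − 0)/0.000255737 = 110.2694 → code 110 (floor).
Reconstructed: 0.028131104 V.
V_in − V_rec = 6.88965e-05 V = 68.90 µV.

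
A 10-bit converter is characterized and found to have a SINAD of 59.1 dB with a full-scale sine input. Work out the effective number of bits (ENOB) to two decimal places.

9.52 bits

ENOB = (SINAD − 1.76) / 6.02 = (59.1 − 1.76)/6.02 = 9.525.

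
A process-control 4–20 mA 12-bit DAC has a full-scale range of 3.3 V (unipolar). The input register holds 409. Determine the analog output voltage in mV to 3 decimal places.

329.517 mV

LSB = 3.3 V / 2^12 = 0.806 mV.
V_out = 0 + 409 × 0.000805664 V = 0.329517 V.
= 329.517 mV.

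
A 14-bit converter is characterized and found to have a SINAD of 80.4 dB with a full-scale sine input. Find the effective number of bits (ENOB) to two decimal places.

ENOB = (SINAD − 1.76) / 6.02 = (80.4 − 1.76)/6.02 = 13.063.

13.06 bits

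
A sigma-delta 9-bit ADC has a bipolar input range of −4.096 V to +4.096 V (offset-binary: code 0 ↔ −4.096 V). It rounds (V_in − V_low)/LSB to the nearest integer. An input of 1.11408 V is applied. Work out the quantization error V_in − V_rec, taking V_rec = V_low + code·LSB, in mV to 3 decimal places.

-5.920 mV

One LSB is 8.192 V / 512 = 16.000 mV.
Scaled input = 325.6300 LSBs, so code = 326.
Reconstructed: 1.12 V.
V_in − V_rec = -0.00592 V = -5.920 mV.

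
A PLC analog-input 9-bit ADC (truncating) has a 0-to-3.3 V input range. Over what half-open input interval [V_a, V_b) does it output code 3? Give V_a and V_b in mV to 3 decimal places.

LSB = 3.3/2^9 = 6.445 mV.
V_a = V_low + 3·LSB = 0.0193359 V; V_b = V_low + 4·LSB = 0.0257812 V.

[19.336 mV, 25.781 mV)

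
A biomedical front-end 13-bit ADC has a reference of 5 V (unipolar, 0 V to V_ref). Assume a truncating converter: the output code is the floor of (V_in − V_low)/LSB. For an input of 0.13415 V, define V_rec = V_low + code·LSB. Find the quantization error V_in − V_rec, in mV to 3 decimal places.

LSB = 5/2^13 = 0.610 mV.
(0.13415 − 0)/0.000610352 = 219.7914; ⌊·⌋ gives code 219.
V_rec = 0 + 219·0.000610352 = 0.13366699 V.
Error = 0.13415 − 0.13366699 = 0.000483008 V = 0.483 mV.

0.483 mV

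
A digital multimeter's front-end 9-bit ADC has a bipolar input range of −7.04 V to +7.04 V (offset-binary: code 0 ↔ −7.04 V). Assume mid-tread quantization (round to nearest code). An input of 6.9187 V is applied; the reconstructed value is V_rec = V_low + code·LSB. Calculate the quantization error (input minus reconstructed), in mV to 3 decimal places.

LSB = 14.08/2^9 = 27.500 mV.
(6.9187 − (−7.04))/0.0275 = 507.5891; round gives code 508.
Code 508 maps back to (−7.04) + 508×0.0275 V = 6.93 V.
Difference: -0.0113 V → -11.300 mV.

-11.300 mV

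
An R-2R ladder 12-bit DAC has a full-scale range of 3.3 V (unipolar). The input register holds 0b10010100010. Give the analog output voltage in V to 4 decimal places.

LSB = 3.3 V / 2^12 = 0.806 mV.
Code 0b10010100010 = 1186 decimal.
V_out = 0 + 1186 × 0.000805664 V = 0.955518 V.

0.9555 V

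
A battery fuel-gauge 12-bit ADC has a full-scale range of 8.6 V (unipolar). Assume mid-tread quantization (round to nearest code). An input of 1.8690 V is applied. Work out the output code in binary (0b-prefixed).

With 4096 levels over 8.6 V, one step is 2.100 mV.
Input sits at 890.166 steps above V_low.
round(890.166) = 890.
In binary (0b-prefixed): 0b1101111010.

code 0b1101111010 (decimal 890)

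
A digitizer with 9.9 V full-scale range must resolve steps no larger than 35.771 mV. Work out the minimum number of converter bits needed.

Number of steps required ≥ 9.9 V / 35.771 mV = 276.76.
Need 2^N ≥ 276.76; 2^8 = 256, 2^9 = 512.
Minimum N = 9.

9 bits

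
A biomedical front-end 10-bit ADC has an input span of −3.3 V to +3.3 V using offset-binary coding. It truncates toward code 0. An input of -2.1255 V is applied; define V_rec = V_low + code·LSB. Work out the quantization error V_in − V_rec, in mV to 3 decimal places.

One LSB is 6.6 V / 1024 = 6.445 mV.
(V_in − V_low)/LSB = (-2.1255 − (−3.3))/0.00644531 = 182.2255 → code 182 (floor).
Code 182 maps back to (−3.3) + 182×0.00644531 V = -2.1269531 V.
Difference: 0.00145312 V → 1.453 mV.

1.453 mV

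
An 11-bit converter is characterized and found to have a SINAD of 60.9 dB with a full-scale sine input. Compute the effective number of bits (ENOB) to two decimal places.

ENOB = (SINAD − 1.76) / 6.02 = (60.9 − 1.76)/6.02 = 9.824.

9.82 bits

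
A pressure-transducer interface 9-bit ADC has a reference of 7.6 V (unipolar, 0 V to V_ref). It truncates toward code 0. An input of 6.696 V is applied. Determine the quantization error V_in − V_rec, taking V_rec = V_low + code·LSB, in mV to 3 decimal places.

1.469 mV

LSB = 7.6/2^9 = 14.844 mV.
Scaled input = 451.0989 LSBs, so code = 451.
Reconstructed: 6.6945312 V.
Difference: 0.00146875 V → 1.469 mV.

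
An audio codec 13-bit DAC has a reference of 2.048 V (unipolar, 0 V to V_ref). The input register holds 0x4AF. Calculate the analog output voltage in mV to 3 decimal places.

LSB = 2.048 V / 2^13 = 250.00 µV.
Code 0x4AF = 1199 decimal.
V_out = 0 + 1199 × 0.00025 V = 0.29975 V.
= 299.750 mV.

299.750 mV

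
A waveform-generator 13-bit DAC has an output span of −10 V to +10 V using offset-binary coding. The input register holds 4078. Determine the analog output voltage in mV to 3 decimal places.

LSB = 20 V / 2^13 = 2.441 mV.
V_out = (−10) + 4078 × 0.00244141 V = -0.0439453 V.
= -43.945 mV.

-43.945 mV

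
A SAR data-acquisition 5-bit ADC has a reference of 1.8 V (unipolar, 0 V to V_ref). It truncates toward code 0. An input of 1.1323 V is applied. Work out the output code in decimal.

Full-scale span = 1.8 V; LSB = 1.8/2^5 = 56.250 mV.
(V_in − V_low)/LSB = (1.1323 − 0) / 0.05625 = 20.130.
So the output code is 20.

code 20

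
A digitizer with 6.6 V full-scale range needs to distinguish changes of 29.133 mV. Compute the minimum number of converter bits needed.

Number of steps required ≥ 6.6 V / 29.133 mV = 226.55.
Need 2^N ≥ 226.55; 2^7 = 128, 2^8 = 256.
Minimum N = 8.

8 bits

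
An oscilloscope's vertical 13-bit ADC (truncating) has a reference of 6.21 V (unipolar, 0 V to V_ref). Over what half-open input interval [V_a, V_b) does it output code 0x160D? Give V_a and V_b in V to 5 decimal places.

LSB = 6.21/2^13 = 0.758 mV.
Code 0x160D = 5645 decimal.
V_a = V_low + 5645·LSB = 4.27923 V; V_b = V_low + 5646·LSB = 4.27999 V.

[4.27923 V, 4.27999 V)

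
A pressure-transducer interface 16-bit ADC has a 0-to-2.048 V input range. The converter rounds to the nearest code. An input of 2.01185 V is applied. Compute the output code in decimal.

LSB = 2.048 V / 65536 = 31.25 µV.
Input sits at 64379.200 steps above V_low.
Round → code 64379.

code 64379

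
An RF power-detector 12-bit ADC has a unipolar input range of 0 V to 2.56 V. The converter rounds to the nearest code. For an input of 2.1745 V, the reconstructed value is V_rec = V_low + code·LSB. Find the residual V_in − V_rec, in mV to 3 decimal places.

0.125 mV

Step size: 2.56 V ÷ 2^12 = 0.625 mV.
Scaled input = 3479.2000 LSBs, so code = 3479.
Reconstructed: 2.174375 V.
V_in − V_rec = 0.000125 V = 0.125 mV.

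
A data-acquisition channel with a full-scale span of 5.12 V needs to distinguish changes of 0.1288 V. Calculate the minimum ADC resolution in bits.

6 bits

Number of steps required ≥ 5.12 V / 0.1288 V = 39.75.
Need 2^N ≥ 39.75; 2^5 = 32, 2^6 = 64.
Minimum N = 6.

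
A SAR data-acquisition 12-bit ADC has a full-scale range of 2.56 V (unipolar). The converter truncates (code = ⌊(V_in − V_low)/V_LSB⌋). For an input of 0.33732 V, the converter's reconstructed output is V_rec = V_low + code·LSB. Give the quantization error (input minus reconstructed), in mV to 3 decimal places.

0.445 mV

LSB = 2.56/2^12 = 0.625 mV.
Scaled input = 539.7120 LSBs, so code = 539.
Reconstructed: 0.336875 V.
V_in − V_rec = 0.000445 V = 0.445 mV.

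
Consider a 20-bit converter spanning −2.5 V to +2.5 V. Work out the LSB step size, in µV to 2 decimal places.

4.77 µV

Full-scale span = 5 V.
LSB = 5 / 2^20 = 5 / 1048576 = 4.76837e-06 V = 4.77 µV.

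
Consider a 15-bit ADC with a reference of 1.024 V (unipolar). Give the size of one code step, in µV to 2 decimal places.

31.25 µV

Full-scale span = 1.024 V.
LSB = 1.024 / 2^15 = 1.024 / 32768 = 3.125e-05 V = 31.25 µV.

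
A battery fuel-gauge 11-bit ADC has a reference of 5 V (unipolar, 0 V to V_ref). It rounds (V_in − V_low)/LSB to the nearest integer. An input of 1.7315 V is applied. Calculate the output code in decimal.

code 709

Full-scale span = 5 V; LSB = 5/2^11 = 2.441 mV.
(V_in − V_low)/LSB = (1.7315 − 0) / 0.00244141 = 709.222.
round(709.222) = 709.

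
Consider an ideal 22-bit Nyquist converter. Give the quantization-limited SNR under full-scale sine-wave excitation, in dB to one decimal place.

134.2 dB

SNR ≈ 6.02·N + 1.76 dB = 6.02·22 + 1.76 = 134.20 dB.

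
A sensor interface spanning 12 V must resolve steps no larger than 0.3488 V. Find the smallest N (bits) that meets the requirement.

Number of steps required ≥ 12 V / 0.3488 V = 34.40.
Need 2^N ≥ 34.40; 2^5 = 32, 2^6 = 64.
Minimum N = 6.

6 bits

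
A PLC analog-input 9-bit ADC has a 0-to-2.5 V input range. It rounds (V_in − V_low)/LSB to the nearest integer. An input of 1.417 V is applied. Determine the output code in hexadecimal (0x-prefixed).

code 0x122 (decimal 290)

Full-scale span = 2.5 V; LSB = 2.5/2^9 = 4.883 mV.
Input sits at 290.202 steps above V_low.
So the output code is 290.
In hexadecimal (0x-prefixed): 0x122.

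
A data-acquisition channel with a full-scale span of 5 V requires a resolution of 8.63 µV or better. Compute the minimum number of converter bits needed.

20 bits

Number of steps required ≥ 5 V / 8.63 µV = 579374.28.
Need 2^N ≥ 579374.28; 2^19 = 524288, 2^20 = 1048576.
Minimum N = 20.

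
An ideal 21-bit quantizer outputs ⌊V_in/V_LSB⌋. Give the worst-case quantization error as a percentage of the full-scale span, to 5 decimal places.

0.00005 %

Truncating → worst-case error = 1 LSB = V_FS/2^21, so 100/2097152 = 4.76837e-05 % of full scale.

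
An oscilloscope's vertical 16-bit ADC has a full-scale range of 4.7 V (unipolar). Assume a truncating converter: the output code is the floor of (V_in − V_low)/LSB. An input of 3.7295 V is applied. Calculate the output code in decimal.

Full-scale span = 4.7 V; LSB = 4.7/2^16 = 71.72 µV.
(V_in − V_low)/LSB = (3.7295 − 0) / 7.17163e-05 = 52003.513.
Floor → code 52003.

code 52003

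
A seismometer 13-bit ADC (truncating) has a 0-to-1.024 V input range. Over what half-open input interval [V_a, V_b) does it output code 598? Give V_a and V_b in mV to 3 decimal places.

[74.750 mV, 74.875 mV)

LSB = 1.024/2^13 = 125.00 µV.
V_a = V_low + 598·LSB = 0.07475 V; V_b = V_low + 599·LSB = 0.074875 V.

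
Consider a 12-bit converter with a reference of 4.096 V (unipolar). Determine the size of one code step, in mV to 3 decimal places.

1.000 mV

Full-scale span = 4.096 V.
LSB = 4.096 / 2^12 = 4.096 / 4096 = 0.001 V = 1.000 mV.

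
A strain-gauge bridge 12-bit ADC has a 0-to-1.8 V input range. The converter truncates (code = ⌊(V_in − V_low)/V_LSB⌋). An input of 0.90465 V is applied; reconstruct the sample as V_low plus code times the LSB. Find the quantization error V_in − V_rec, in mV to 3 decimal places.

LSB = 1.8/2^12 = 439.45 µV.
(V_in − V_low)/LSB = (0.90465 − 0)/0.000439453 = 2058.5813 → code 2058 (floor).
V_rec = 0 + 2058·0.000439453 = 0.90439453 V.
Error = 0.90465 − 0.90439453 = 0.000255469 V = 0.255 mV.

0.255 mV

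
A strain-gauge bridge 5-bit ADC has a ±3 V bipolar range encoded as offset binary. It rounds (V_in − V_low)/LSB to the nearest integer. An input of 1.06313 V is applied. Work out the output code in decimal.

LSB = 6 V / 32 = 187.500 mV.
(1.06313 − (−3)) / 0.1875 = 21.670 LSBs.
So the output code is 22.

code 22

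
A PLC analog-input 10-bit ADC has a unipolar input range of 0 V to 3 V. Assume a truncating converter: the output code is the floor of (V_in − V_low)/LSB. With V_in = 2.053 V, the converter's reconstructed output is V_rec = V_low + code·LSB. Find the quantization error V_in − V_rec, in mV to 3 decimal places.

2.219 mV

LSB = 3/2^10 = 2.930 mV.
(2.053 − 0)/0.00292969 = 700.7573; ⌊·⌋ gives code 700.
Code 700 maps back to 0 + 700×0.00292969 V = 2.0507812 V.
Error = 2.053 − 2.0507812 = 0.00221875 V = 2.219 mV.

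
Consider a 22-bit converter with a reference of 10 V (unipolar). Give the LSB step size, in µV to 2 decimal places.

2.38 µV

Full-scale span = 10 V.
LSB = 10 / 2^22 = 10 / 4194304 = 2.38419e-06 V = 2.38 µV.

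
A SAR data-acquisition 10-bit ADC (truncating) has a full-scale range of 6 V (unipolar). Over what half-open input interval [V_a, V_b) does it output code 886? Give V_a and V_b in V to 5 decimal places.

LSB = 6/2^10 = 5.859 mV.
V_a = V_low + 886·LSB = 5.19141 V; V_b = V_low + 887·LSB = 5.19727 V.

[5.19141 V, 5.19727 V)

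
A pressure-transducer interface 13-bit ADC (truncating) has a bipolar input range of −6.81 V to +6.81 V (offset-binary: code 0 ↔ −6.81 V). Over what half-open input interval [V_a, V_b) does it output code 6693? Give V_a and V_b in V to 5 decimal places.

[4.31777 V, 4.31943 V)

LSB = 13.62/2^13 = 1.663 mV.
V_a = V_low + 6693·LSB = 4.31777 V; V_b = V_low + 6694·LSB = 4.31943 V.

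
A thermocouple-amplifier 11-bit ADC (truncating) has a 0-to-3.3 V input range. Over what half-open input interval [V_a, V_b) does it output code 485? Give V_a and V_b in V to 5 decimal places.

LSB = 3.3/2^11 = 1.611 mV.
V_a = V_low + 485·LSB = 0.781494 V; V_b = V_low + 486·LSB = 0.783105 V.

[0.78149 V, 0.78311 V)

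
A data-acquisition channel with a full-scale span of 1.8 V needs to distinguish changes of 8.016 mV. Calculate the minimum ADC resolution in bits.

8 bits

Number of steps required ≥ 1.8 V / 8.016 mV = 224.55.
Need 2^N ≥ 224.55; 2^7 = 128, 2^8 = 256.
Minimum N = 8.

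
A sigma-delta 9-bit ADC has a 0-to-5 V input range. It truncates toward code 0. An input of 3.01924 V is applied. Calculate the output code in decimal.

code 309

LSB = 5 V / 512 = 9.766 mV.
Input sits at 309.170 steps above V_low.
⌊·⌋(309.170) = 309.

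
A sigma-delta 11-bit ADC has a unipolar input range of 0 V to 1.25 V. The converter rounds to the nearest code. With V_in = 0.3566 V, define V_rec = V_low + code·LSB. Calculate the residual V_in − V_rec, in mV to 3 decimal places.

0.155 mV

Step size: 1.25 V ÷ 2^11 = 0.610 mV.
(0.3566 − 0)/0.000610352 = 584.2534; round gives code 584.
V_rec = 0 + 584·0.000610352 = 0.35644531 V.
Difference: 0.000154688 V → 0.155 mV.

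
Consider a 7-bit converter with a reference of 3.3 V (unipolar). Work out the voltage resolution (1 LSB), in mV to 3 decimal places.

25.781 mV

Full-scale span = 3.3 V.
LSB = 3.3 / 2^7 = 3.3 / 128 = 0.0257812 V = 25.781 mV.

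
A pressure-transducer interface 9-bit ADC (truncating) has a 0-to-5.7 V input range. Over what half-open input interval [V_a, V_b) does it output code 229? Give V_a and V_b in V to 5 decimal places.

[2.54941 V, 2.56055 V)

LSB = 5.7/2^9 = 11.133 mV.
V_a = V_low + 229·LSB = 2.54941 V; V_b = V_low + 230·LSB = 2.56055 V.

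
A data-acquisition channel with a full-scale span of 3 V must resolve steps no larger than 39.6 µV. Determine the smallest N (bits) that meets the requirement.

Number of steps required ≥ 3 V / 39.6 µV = 75757.58.
Need 2^N ≥ 75757.58; 2^16 = 65536, 2^17 = 131072.
Minimum N = 17.

17 bits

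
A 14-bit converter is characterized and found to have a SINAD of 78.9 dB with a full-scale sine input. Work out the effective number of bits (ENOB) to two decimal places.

ENOB = (SINAD − 1.76) / 6.02 = (78.9 − 1.76)/6.02 = 12.814.

12.81 bits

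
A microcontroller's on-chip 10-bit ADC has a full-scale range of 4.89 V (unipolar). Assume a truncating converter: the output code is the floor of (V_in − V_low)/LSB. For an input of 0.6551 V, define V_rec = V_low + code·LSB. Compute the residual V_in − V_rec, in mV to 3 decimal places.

Step size: 4.89 V ÷ 2^10 = 4.775 mV.
(0.6551 − 0)/0.00477539 = 137.1825; ⌊·⌋ gives code 137.
V_rec = 0 + 137·0.00477539 = 0.65422852 V.
Error = 0.6551 − 0.65422852 = 0.000871484 V = 0.871 mV.

0.871 mV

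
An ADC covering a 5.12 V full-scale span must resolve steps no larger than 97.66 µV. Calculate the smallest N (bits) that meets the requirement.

16 bits

Number of steps required ≥ 5.12 V / 97.66 µV = 52426.79.
Need 2^N ≥ 52426.79; 2^15 = 32768, 2^16 = 65536.
Minimum N = 16.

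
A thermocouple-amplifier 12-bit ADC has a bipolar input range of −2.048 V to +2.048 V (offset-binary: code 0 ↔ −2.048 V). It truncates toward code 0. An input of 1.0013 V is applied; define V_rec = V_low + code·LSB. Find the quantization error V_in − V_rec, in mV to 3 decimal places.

One LSB is 4.096 V / 4096 = 1.000 mV.
(1.0013 − (−2.048))/0.001 = 3049.3000; ⌊·⌋ gives code 3049.
V_rec = (−2.048) + 3049·0.001 = 1.001 V.
Error = 1.0013 − 1.001 = 0.0003 V = 0.300 mV.

0.300 mV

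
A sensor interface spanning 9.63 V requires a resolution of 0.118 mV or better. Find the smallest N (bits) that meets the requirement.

17 bits

Number of steps required ≥ 9.63 V / 0.118 mV = 81610.17.
Need 2^N ≥ 81610.17; 2^16 = 65536, 2^17 = 131072.
Minimum N = 17.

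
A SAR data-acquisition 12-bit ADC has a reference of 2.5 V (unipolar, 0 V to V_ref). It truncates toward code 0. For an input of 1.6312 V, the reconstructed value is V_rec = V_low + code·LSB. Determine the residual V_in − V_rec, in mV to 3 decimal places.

LSB = 2.5/2^12 = 0.610 mV.
Scaled input = 2672.5581 LSBs, so code = 2672.
Code 2672 maps back to 0 + 2672×0.000610352 V = 1.6308594 V.
Error = 1.6312 − 1.6308594 = 0.000340625 V = 0.341 mV.

0.341 mV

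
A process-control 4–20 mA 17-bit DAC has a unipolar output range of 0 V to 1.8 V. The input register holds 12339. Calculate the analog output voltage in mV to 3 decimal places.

169.450 mV

LSB = 1.8 V / 2^17 = 13.73 µV.
V_out = 0 + 12339 × 1.37329e-05 V = 0.16945 V.
= 169.450 mV.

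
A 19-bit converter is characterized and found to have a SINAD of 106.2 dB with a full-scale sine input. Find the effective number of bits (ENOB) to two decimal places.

ENOB = (SINAD − 1.76) / 6.02 = (106.2 − 1.76)/6.02 = 17.349.

17.35 bits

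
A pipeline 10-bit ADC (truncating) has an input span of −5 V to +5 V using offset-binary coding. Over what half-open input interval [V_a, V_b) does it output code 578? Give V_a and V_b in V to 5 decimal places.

[0.64453 V, 0.65430 V)

LSB = 10/2^10 = 9.766 mV.
V_a = V_low + 578·LSB = 0.644531 V; V_b = V_low + 579·LSB = 0.654297 V.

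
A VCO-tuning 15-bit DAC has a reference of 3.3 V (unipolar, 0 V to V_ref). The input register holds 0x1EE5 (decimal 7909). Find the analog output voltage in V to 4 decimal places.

0.7965 V

LSB = 3.3 V / 2^15 = 100.71 µV.
Code 0x1EE5 = 7909 decimal.
V_out = 0 + 7909 × 0.000100708 V = 0.7965 V.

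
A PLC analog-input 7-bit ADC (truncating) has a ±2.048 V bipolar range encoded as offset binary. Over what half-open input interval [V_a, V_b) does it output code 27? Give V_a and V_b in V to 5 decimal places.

[-1.18400 V, -1.15200 V)

LSB = 4.096/2^7 = 32.000 mV.
V_a = V_low + 27·LSB = -1.184 V; V_b = V_low + 28·LSB = -1.152 V.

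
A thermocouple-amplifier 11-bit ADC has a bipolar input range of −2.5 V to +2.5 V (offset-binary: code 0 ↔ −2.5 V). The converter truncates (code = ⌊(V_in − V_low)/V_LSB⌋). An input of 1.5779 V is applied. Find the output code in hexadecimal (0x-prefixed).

code 0x686 (decimal 1670)

Full-scale span = 5 V; LSB = 5/2^11 = 2.441 mV.
(1.5779 − (−2.5)) / 0.00244141 = 1670.308 LSBs.
Floor → code 1670.
In hexadecimal (0x-prefixed): 0x686.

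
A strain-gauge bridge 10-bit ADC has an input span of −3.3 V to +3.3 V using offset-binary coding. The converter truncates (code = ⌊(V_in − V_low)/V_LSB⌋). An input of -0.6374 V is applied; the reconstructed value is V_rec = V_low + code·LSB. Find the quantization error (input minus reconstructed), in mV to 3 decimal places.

One LSB is 6.6 V / 1024 = 6.445 mV.
Scaled input = 413.1064 LSBs, so code = 413.
Code 413 maps back to (−3.3) + 413×0.00644531 V = -0.63808594 V.
V_in − V_rec = 0.000685938 V = 0.686 mV.

0.686 mV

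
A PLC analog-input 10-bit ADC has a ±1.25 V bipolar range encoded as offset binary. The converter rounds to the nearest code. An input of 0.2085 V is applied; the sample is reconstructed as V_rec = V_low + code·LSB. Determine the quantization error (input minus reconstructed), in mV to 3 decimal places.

LSB = 2.5/2^10 = 2.441 mV.
(V_in − V_low)/LSB = (0.2085 − (−1.25))/0.00244141 = 597.4016 → code 597 (round).
V_rec = (−1.25) + 597·0.00244141 = 0.20751953 V.
Error = 0.2085 − 0.20751953 = 0.000980469 V = 0.980 mV.

0.980 mV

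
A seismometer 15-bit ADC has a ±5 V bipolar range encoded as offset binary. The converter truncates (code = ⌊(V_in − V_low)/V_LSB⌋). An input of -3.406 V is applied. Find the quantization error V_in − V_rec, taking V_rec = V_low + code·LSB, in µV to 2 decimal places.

66.89 µV

LSB = 10/2^15 = 305.18 µV.
Scaled input = 5223.2192 LSBs, so code = 5223.
Reconstructed: -3.4060669 V.
Error = -3.406 − (−3.4060669) = 6.68945e-05 V = 66.89 µV.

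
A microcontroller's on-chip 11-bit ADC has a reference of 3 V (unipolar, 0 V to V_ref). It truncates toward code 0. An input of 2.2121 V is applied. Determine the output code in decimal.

code 1510

Full-scale span = 3 V; LSB = 3/2^11 = 1.465 mV.
Input sits at 1510.127 steps above V_low.
So the output code is 1510.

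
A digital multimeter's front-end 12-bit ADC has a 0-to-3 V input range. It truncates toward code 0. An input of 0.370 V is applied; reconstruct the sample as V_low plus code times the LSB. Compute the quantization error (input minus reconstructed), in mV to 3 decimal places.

Step size: 3 V ÷ 2^12 = 0.732 mV.
(0.370 − 0)/0.000732422 = 505.1733; ⌊·⌋ gives code 505.
V_rec = 0 + 505·0.000732422 = 0.36987305 V.
V_in − V_rec = 0.000126953 V = 0.127 mV.

0.127 mV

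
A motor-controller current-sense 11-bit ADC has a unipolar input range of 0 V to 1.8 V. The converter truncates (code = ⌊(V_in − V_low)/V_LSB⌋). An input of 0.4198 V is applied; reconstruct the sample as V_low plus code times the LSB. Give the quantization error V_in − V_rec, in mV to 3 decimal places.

0.562 mV

Step size: 1.8 V ÷ 2^11 = 0.879 mV.
(V_in − V_low)/LSB = (0.4198 − 0)/0.000878906 = 477.6391 → code 477 (floor).
V_rec = 0 + 477·0.000878906 = 0.41923828 V.
Difference: 0.000561719 V → 0.562 mV.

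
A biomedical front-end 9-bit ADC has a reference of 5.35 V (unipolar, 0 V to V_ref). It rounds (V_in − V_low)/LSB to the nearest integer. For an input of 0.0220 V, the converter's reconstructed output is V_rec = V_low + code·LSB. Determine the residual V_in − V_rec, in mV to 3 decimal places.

1.102 mV

One LSB is 5.35 V / 512 = 10.449 mV.
(0.0220 − 0)/0.0104492 = 2.1054; round gives code 2.
Reconstructed: 0.020898437 V.
Error = 0.0220 − 0.020898437 = 0.00110156 V = 1.102 mV.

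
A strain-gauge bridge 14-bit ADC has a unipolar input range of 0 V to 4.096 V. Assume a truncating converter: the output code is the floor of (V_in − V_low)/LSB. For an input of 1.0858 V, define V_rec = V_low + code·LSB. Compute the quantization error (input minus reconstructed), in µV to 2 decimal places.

50.00 µV

Step size: 4.096 V ÷ 2^14 = 250.00 µV.
Scaled input = 4343.2000 LSBs, so code = 4343.
V_rec = 0 + 4343·0.00025 = 1.08575 V.
V_in − V_rec = 5e-05 V = 50.00 µV.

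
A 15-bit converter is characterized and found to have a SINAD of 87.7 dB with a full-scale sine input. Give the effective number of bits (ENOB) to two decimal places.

14.28 bits

ENOB = (SINAD − 1.76) / 6.02 = (87.7 − 1.76)/6.02 = 14.276.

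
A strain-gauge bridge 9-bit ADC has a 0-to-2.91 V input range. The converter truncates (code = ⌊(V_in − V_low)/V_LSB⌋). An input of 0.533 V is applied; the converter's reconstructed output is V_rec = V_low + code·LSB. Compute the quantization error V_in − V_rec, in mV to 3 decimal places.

LSB = 2.91/2^9 = 5.684 mV.
(V_in − V_low)/LSB = (0.533 − 0)/0.00568359 = 93.7787 → code 93 (floor).
Reconstructed: 0.52857422 V.
Difference: 0.00442578 V → 4.426 mV.

4.426 mV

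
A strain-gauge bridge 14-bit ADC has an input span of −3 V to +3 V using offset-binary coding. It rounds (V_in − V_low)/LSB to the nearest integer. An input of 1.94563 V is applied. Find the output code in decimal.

Full-scale span = 6 V; LSB = 6/2^14 = 366.21 µV.
Input sits at 13504.867 steps above V_low.
Round → code 13505.

code 13505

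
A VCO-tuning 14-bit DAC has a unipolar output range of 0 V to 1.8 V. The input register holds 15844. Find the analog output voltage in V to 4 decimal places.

1.7407 V

LSB = 1.8 V / 2^14 = 109.86 µV.
V_out = 0 + 15844 × 0.000109863 V = 1.74067 V.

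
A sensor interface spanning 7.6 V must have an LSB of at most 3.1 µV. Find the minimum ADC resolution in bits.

Number of steps required ≥ 7.6 V / 3.1 µV = 2451612.90.
Need 2^N ≥ 2451612.90; 2^21 = 2097152, 2^22 = 4194304.
Minimum N = 22.

22 bits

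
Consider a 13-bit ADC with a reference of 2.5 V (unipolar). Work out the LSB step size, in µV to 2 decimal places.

305.18 µV

Full-scale span = 2.5 V.
LSB = 2.5 / 2^13 = 2.5 / 8192 = 0.000305176 V = 305.18 µV.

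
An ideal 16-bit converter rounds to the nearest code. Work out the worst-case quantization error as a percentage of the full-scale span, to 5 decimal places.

Rounding → worst-case error = ½ LSB = V_FS/2^17, so 100/131072 = 0.000762939 % of full scale.

0.00076 %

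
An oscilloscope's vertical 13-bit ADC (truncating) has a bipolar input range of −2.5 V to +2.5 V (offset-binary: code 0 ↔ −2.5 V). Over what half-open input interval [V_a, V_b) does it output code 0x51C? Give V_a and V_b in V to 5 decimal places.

LSB = 5/2^13 = 0.610 mV.
Code 0x51C = 1308 decimal.
V_a = V_low + 1308·LSB = -1.70166 V; V_b = V_low + 1309·LSB = -1.70105 V.

[-1.70166 V, -1.70105 V)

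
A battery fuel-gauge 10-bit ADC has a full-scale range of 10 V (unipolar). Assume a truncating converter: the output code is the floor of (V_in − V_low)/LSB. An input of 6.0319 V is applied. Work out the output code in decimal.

With 1024 levels over 10 V, one step is 9.766 mV.
Input sits at 617.667 steps above V_low.
Floor → code 617.

code 617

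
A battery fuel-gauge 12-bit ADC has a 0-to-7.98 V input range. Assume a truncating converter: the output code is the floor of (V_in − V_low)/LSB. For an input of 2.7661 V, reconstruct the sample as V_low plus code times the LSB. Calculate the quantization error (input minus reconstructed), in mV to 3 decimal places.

1.544 mV

One LSB is 7.98 V / 4096 = 1.948 mV.
(V_in − V_low)/LSB = (2.7661 − 0)/0.00194824 = 1419.7927 → code 1419 (floor).
V_rec = 0 + 1419·0.00194824 = 2.7645557 V.
Difference: 0.00154434 V → 1.544 mV.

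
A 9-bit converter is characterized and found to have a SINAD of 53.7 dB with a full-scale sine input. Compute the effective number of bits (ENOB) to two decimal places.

ENOB = (SINAD − 1.76) / 6.02 = (53.7 − 1.76)/6.02 = 8.628.

8.63 bits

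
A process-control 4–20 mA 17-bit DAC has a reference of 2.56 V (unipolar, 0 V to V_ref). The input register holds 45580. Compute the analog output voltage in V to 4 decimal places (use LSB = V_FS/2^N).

LSB = 2.56 V / 2^17 = 19.53 µV.
V_out = 0 + 45580 × 1.95313e-05 V = 0.890234 V.

0.8902 V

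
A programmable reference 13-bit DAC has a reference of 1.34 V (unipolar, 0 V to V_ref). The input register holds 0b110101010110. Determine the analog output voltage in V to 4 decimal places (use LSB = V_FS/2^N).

LSB = 1.34 V / 2^13 = 163.57 µV.
Code 0b110101010110 = 3414 decimal.
V_out = 0 + 3414 × 0.000163574 V = 0.558442 V.

0.5584 V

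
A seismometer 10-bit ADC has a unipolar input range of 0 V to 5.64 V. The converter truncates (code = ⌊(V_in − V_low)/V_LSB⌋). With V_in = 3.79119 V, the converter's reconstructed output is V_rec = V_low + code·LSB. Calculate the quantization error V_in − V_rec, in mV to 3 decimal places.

1.815 mV

One LSB is 5.64 V / 1024 = 5.508 mV.
(V_in − V_low)/LSB = (3.79119 − 0)/0.00550781 = 688.3295 → code 688 (floor).
Code 688 maps back to 0 + 688×0.00550781 V = 3.789375 V.
Difference: 0.001815 V → 1.815 mV.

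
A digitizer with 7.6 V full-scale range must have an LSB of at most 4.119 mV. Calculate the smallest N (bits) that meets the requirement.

11 bits

Number of steps required ≥ 7.6 V / 4.119 mV = 1845.11.
Need 2^N ≥ 1845.11; 2^10 = 1024, 2^11 = 2048.
Minimum N = 11.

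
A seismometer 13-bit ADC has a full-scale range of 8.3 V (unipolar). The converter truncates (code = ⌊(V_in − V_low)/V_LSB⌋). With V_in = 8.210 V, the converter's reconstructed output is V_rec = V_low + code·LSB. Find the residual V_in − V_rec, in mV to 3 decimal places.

0.173 mV

Step size: 8.3 V ÷ 2^13 = 1.013 mV.
Scaled input = 8103.1711 LSBs, so code = 8103.
Reconstructed: 8.2098267 V.
V_in − V_rec = 0.00017334 V = 0.173 mV.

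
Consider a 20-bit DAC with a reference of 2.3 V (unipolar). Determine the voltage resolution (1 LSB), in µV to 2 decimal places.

2.19 µV

Full-scale span = 2.3 V.
LSB = 2.3 / 2^20 = 2.3 / 1048576 = 2.19345e-06 V = 2.19 µV.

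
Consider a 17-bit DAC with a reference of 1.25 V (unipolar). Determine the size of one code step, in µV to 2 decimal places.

9.54 µV

Full-scale span = 1.25 V.
LSB = 1.25 / 2^17 = 1.25 / 131072 = 9.53674e-06 V = 9.54 µV.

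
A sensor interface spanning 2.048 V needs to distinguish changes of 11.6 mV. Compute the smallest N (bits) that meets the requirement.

8 bits

Number of steps required ≥ 2.048 V / 11.6 mV = 176.55.
Need 2^N ≥ 176.55; 2^7 = 128, 2^8 = 256.
Minimum N = 8.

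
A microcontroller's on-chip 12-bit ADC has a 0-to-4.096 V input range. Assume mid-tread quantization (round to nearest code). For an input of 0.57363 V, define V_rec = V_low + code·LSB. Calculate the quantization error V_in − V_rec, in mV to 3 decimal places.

Step size: 4.096 V ÷ 2^12 = 1.000 mV.
(V_in − V_low)/LSB = (0.57363 − 0)/0.001 = 573.6300 → code 574 (round).
Code 574 maps back to 0 + 574×0.001 V = 0.574 V.
Error = 0.57363 − 0.574 = -0.00037 V = -0.370 mV.

-0.370 mV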